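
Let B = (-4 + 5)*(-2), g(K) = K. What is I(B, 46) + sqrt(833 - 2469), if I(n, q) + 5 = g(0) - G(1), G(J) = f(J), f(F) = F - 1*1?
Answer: -5 + 2*I*sqrt(409) ≈ -5.0 + 40.448*I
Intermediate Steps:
f(F) = -1 + F (f(F) = F - 1 = -1 + F)
G(J) = -1 + J
B = -2 (B = 1*(-2) = -2)
I(n, q) = -5 (I(n, q) = -5 + (0 - (-1 + 1)) = -5 + (0 - 1*0) = -5 + (0 + 0) = -5 + 0 = -5)
I(B, 46) + sqrt(833 - 2469) = -5 + sqrt(833 - 2469) = -5 + sqrt(-1636) = -5 + 2*I*sqrt(409)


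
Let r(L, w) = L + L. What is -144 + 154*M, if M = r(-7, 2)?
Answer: -2300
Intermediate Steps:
r(L, w) = 2*L
M = -14 (M = 2*(-7) = -14)
-144 + 154*M = -144 + 154*(-14) = -144 - 2156 = -2300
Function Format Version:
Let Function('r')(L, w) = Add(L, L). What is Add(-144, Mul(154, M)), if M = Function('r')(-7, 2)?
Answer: -2300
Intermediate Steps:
Function('r')(L, w) = Mul(2, L)
M = -14 (M = Mul(2, -7) = -14)
Add(-144, Mul(154, M)) = Add(-144, Mul(154, -14)) = Add(-144, -2156) = -2300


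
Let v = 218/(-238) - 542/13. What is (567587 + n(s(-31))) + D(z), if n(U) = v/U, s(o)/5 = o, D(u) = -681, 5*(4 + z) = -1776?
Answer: 27187124225/47957 ≈ 5.6691e+5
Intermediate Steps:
z = -1796/5 (z = -4 + (⅕)*(-1776) = -4 - 1776/5 = -1796/5 ≈ -359.20)
s(o) = 5*o
v = -65915/1547 (v = 218*(-1/238) - 542*1/13 = -109/119 - 542/13 = -65915/1547 ≈ -42.608)
n(U) = -65915/(1547*U)
(567587 + n(s(-31))) + D(z) = (567587 - 65915/(1547*(5*(-31)))) - 681 = (567587 - 65915/1547/(-155)) - 681 = (567587 - 65915/1547*(-1/155)) - 681 = (567587 + 13183/47957) - 681 = 27219782942/47957 - 681 = 27187124225/47957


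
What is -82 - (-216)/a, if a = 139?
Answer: -11182/139 ≈ -80.446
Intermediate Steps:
-82 - (-216)/a = -82 - (-216)/139 = -82 - 1*(-216/139) = -82 + 216/139 = -11182/139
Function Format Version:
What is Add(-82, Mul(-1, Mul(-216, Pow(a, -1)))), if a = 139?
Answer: Rational(-11182, 139) ≈ -80.446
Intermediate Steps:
Add(-82, Mul(-1, Mul(-216, Pow(a, -1)))) = Add(-82, Mul(-1, Mul(-216, Pow(139, -1)))) = Add(-82, Mul(-1, Mul(-216, Rational(1, 139)))) = Add(-82, Mul(-1, Rational(-216, 139))) = Add(-82, Rational(216, 139)) = Rational(-11182, 139)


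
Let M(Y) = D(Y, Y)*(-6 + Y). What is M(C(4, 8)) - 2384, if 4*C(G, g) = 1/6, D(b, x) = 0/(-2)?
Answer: -2384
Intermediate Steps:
D(b, x) = 0 (D(b, x) = 0*(-½) = 0)
C(G, g) = 1/24 (C(G, g) = (¼)/6 = (¼)*(⅙) = 1/24)
M(Y) = 0 (M(Y) = 0*(-6 + Y) = 0)
M(C(4, 8)) - 2384 = 0 - 2384 = -2384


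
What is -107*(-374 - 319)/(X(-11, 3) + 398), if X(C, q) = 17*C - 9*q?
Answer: 74151/184 ≈ 402.99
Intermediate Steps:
X(C, q) = -9*q + 17*C
-107*(-374 - 319)/(X(-11, 3) + 398) = -107*(-374 - 319)/((-9*3 + 17*(-11)) + 398) = -(-74151)/((-27 - 187) + 398) = -(-74151)/(-214 + 398) = -(-74151)/184 = -107*(-693/184) = 74151/184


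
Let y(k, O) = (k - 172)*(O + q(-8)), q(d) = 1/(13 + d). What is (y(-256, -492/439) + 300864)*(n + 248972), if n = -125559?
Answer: 81608261550284/2195 ≈ 3.7179e+10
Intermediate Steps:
y(k, O) = (-172 + k)*(1/5 + O) (y(k, O) = (k - 172)*(O + 1/(13 - 8)) = (-172 + k)*(O + 1/5) = (-172 + k)*(1/5 + O))
(y(-256, -492/439) + 300864)*(n + 248972) = ((-172/5 - (-84624)/439 + (1/5)*(-256) - 492/439*(-256)) + 300864)*(-125559 + 248972) = ((-172/5 - (-84624)/439 - 256/5 - 492*1/439*(-256)) + 300864)*123413 = ((-172/5 - 172*(-492/439) - 256/5 - 492/439*(-256)) + 300864)*123413 = ((-172/5 + 84624/439 - 256/5 + 125952/439) + 300864)*123413 = (864988/2195 + 300864)*123413 = (661261468/2195)*123413 = 81608261550284/2195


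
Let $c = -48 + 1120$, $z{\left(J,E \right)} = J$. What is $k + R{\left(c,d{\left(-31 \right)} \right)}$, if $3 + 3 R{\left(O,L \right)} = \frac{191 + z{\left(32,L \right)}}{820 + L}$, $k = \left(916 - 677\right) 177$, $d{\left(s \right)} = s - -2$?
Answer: $\frac{100382869}{2373} \approx 42302.0$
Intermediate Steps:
$d{\left(s \right)} = 2 + s$ ($d{\left(s \right)} = s + 2 = 2 + s$)
$k = 42303$ ($k = 239 \cdot 177 = 42303$)
$c = 1072$
$R{\left(O,L \right)} = -1 + \frac{223}{3 \left(820 + L\right)}$ ($R{\left(O,L \right)} = -1 + \frac{\left(191 + 32\right) \frac{1}{820 + L}}{3} = -1 + \frac{223 \frac{1}{820 + L}}{3} = -1 + \frac{223}{3 \left(820 + L\right)}$)
$k + R{\left(c,d{\left(-31 \right)} \right)} = 42303 + \frac{- \frac{2237}{3} - \left(2 - 31\right)}{820 + \left(2 - 31\right)} = 42303 + \frac{- \frac{2237}{3} - -29}{820 - 29} = 42303 + \frac{- \frac{2237}{3} + 29}{791} = 42303 + \frac{1}{791} \left(- \frac{2150}{3}\right) = 42303 - \frac{2150}{2373} = \frac{100382869}{2373}$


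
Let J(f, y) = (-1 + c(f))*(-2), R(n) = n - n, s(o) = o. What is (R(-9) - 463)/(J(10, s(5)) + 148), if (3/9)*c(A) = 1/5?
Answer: -2315/744 ≈ -3.1116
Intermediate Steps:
R(n) = 0
c(A) = ⅗ (c(A) = 3/5 = 3*(⅕) = ⅗)
J(f, y) = ⅘ (J(f, y) = (-1 + ⅗)*(-2) = -⅖*(-2) = ⅘)
(R(-9) - 463)/(J(10, s(5)) + 148) = (0 - 463)/(⅘ + 148) = -463/744/5 = -463*5/744 = -2315/744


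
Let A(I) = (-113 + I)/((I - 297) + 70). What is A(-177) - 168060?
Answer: -33947975/202 ≈ -1.6806e+5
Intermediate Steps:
A(I) = (-113 + I)/(-227 + I) (A(I) = (-113 + I)/((-297 + I) + 70) = (-113 + I)/(-227 + I))
A(-177) - 168060 = (-113 - 177)/(-227 - 177) - 168060 = -290/(-404) - 168060 = -1/404*(-290) - 168060 = 145/202 - 168060 = -33947975/202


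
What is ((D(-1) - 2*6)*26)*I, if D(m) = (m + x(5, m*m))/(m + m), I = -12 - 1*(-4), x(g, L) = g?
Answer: 2912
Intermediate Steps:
I = -8 (I = -12 + 4 = -8)
D(m) = (5 + m)/(2*m) (D(m) = (m + 5)/(m + m) = (5 + m)/((2*m)) = (5 + m)*(1/(2*m)) = (5 + m)/(2*m))
((D(-1) - 2*6)*26)*I = (((1/2)*(5 - 1)/(-1) - 2*6)*26)*(-8) = (((1/2)*(-1)*4 - 12)*26)*(-8) = ((-2 - 12)*26)*(-8) = -14*26*(-8) = -364*(-8) = 2912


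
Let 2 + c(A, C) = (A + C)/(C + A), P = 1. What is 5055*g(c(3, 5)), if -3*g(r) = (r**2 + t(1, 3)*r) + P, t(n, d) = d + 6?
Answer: 11795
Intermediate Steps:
t(n, d) = 6 + d
c(A, C) = -1 (c(A, C) = -2 + (A + C)/(C + A) = -2 + (A + C)/(A + C) = -2 + 1 = -1)
g(r) = -1/3 - 3*r - r**2/3 (g(r) = -((r**2 + (6 + 3)*r) + 1)/3 = -((r**2 + 9*r) + 1)/3 = -(1 + r**2 + 9*r)/3 = -1/3 - 3*r - r**2/3)
5055*g(c(3, 5)) = 5055*(-1/3 - 3*(-1) - 1/3*(-1)**2) = 5055*(-1/3 + 3 - 1/3*1) = 5055*(-1/3 + 3 - 1/3) = 5055*(7/3) = 11795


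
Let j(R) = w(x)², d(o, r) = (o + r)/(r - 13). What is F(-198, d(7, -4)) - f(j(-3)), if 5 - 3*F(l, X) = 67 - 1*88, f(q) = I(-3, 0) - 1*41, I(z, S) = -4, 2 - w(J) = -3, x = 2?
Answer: 161/3 ≈ 53.667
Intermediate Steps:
w(J) = 5 (w(J) = 2 - 1*(-3) = 2 + 3 = 5)
d(o, r) = (o + r)/(-13 + r)
j(R) = 25 (j(R) = 5² = 25)
f(q) = -45 (f(q) = -4 - 1*41 = -4 - 41 = -45)
F(l, X) = 26/3 (F(l, X) = 5/3 - (67 - 1*88)/3 = 5/3 - (67 - 88)/3 = 5/3 - ⅓*(-21) = 5/3 + 7 = 26/3)
F(-198, d(7, -4)) - f(j(-3)) = 26/3 - 1*(-45) = 26/3 + 45 = 161/3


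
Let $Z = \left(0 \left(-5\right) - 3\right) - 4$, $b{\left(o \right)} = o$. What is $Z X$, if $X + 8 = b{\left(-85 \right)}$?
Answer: $651$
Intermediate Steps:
$Z = -7$ ($Z = \left(0 - 3\right) - 4 = -3 - 4 = -7$)
$X = -93$ ($X = -8 - 85 = -93$)
$Z X = \left(-7\right) \left(-93\right) = 651$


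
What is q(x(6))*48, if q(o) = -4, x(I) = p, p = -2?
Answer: -192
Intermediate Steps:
x(I) = -2
q(x(6))*48 = -4*48 = -192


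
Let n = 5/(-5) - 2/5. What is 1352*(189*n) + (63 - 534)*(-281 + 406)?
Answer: -2083071/5 ≈ -4.1661e+5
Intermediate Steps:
n = -7/5 (n = 5*(-⅕) - 2*⅕ = -1 - ⅖ = -7/5 ≈ -1.4000)
1352*(189*n) + (63 - 534)*(-281 + 406) = 1352*(189*(-7/5)) + (63 - 534)*(-281 + 406) = 1352*(-1323/5) - 471*125 = -1788696/5 - 58875 = -2083071/5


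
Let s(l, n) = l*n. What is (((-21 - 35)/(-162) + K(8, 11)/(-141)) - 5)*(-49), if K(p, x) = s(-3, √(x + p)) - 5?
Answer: 861616/3807 - 49*√19/47 ≈ 221.78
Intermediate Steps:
K(p, x) = -5 - 3*√(p + x) (K(p, x) = -3*√(x + p) - 5 = -3*√(p + x) - 5 = -5 - 3*√(p + x))
(((-21 - 35)/(-162) + K(8, 11)/(-141)) - 5)*(-49) = (((-21 - 35)/(-162) + (-5 - 3*√(8 + 11))/(-141)) - 5)*(-49) = ((-56*(-1/162) + (-5 - 3*√19)*(-1/141)) - 5)*(-49) = ((28/81 + (5/141 + √19/47)) - 5)*(-49) = ((1451/3807 + √19/47) - 5)*(-49) = (-17584/3807 + √19/47)*(-49) = 861616/3807 - 49*√19/47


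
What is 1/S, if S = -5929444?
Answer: -1/5929444 ≈ -1.6865e-7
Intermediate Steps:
1/S = 1/(-5929444) = -1/5929444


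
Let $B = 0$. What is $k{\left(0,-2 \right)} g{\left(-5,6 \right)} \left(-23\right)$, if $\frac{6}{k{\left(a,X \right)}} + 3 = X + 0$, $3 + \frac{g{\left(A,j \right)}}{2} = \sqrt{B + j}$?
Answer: $- \frac{828}{5} + \frac{276 \sqrt{6}}{5} \approx -30.388$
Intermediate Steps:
$g{\left(A,j \right)} = -6 + 2 \sqrt{j}$ ($g{\left(A,j \right)} = -6 + 2 \sqrt{0 + j} = -6 + 2 \sqrt{j}$)
$k{\left(a,X \right)} = \frac{6}{-3 + X}$ ($k{\left(a,X \right)} = \frac{6}{-3 + \left(X + 0\right)} = \frac{6}{-3 + X}$)
$k{\left(0,-2 \right)} g{\left(-5,6 \right)} \left(-23\right) = \frac{6}{-3 - 2} \left(-6 + 2 \sqrt{6}\right) \left(-23\right) = \frac{6}{-5} \left(-6 + 2 \sqrt{6}\right) \left(-23\right) = 6 \left(- \frac{1}{5}\right) \left(-6 + 2 \sqrt{6}\right) \left(-23\right) = - \frac{6 \left(-6 + 2 \sqrt{6}\right)}{5} \left(-23\right) = \left(\frac{36}{5} - \frac{12 \sqrt{6}}{5}\right) \left(-23\right) = - \frac{828}{5} + \frac{276 \sqrt{6}}{5}$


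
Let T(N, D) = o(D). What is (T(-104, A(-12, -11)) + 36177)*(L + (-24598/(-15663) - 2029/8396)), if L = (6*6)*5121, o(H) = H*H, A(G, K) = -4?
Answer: 877470182486264117/131506548 ≈ 6.6724e+9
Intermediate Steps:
o(H) = H²
T(N, D) = D²
L = 184356 (L = 36*5121 = 184356)
(T(-104, A(-12, -11)) + 36177)*(L + (-24598/(-15663) - 2029/8396)) = ((-4)² + 36177)*(184356 + (-24598/(-15663) - 2029/8396)) = (16 + 36177)*(184356 + (-24598*(-1/15663) - 2029*1/8396)) = 36193*(184356 + (24598/15663 - 2029/8396)) = 36193*(184356 + 174744581/131506548) = 36193*(24244195907669/131506548) = 877470182486264117/131506548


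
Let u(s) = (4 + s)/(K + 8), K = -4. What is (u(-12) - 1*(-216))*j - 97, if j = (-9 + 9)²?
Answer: -97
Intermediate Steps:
j = 0 (j = 0² = 0)
u(s) = 1 + s/4 (u(s) = (4 + s)/(-4 + 8) = (4 + s)/4 = (4 + s)*(¼) = 1 + s/4)
(u(-12) - 1*(-216))*j - 97 = ((1 + (¼)*(-12)) - 1*(-216))*0 - 97 = ((1 - 3) + 216)*0 - 97 = (-2 + 216)*0 - 97 = 214*0 - 97 = 0 - 97 = -97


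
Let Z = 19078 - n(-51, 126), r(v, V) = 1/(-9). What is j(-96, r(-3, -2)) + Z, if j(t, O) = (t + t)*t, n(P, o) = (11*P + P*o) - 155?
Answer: 44652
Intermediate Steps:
n(P, o) = -155 + 11*P + P*o
r(v, V) = -1/9
j(t, O) = 2*t**2 (j(t, O) = (2*t)*t = 2*t**2)
Z = 26220 (Z = 19078 - (-155 + 11*(-51) - 51*126) = 19078 - (-155 - 561 - 6426) = 19078 - 1*(-7142) = 19078 + 7142 = 26220)
j(-96, r(-3, -2)) + Z = 2*(-96)**2 + 26220 = 2*9216 + 26220 = 18432 + 26220 = 44652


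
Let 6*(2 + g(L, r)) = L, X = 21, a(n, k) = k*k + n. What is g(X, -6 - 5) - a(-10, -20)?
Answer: -777/2 ≈ -388.50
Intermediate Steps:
a(n, k) = n + k² (a(n, k) = k² + n = n + k²)
g(L, r) = -2 + L/6
g(X, -6 - 5) - a(-10, -20) = (-2 + (⅙)*21) - (-10 + (-20)²) = (-2 + 7/2) - (-10 + 400) = 3/2 - 1*390 = 3/2 - 390 = -777/2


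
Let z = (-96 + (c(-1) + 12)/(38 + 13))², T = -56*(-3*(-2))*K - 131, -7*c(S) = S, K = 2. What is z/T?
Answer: -4044121/354123 ≈ -11.420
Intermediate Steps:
c(S) = -S/7
T = -803 (T = -56*(-3*(-2))*2 - 131 = -336*2 - 131 = -56*12 - 131 = -672 - 131 = -803)
z = 4044121/441 (z = (-96 + (-⅐*(-1) + 12)/(38 + 13))² = (-96 + (⅐ + 12)/51)² = (-96 + (85/7)*(1/51))² = (-96 + 5/21)² = (-2011/21)² = 4044121/441 ≈ 9170.3)
z/T = (4044121/441)/(-803) = (4044121/441)*(-1/803) = -4044121/354123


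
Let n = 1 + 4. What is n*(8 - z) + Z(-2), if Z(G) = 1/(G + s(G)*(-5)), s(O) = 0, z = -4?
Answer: 119/2 ≈ 59.500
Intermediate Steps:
Z(G) = 1/G (Z(G) = 1/(G + 0*(-5)) = 1/(G + 0) = 1/G)
n = 5
n*(8 - z) + Z(-2) = 5*(8 - 1*(-4)) + 1/(-2) = 5*(8 + 4) - ½ = 5*12 - ½ = 60 - ½ = 119/2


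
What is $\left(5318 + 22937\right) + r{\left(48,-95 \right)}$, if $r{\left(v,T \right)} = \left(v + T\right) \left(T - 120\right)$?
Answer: $38360$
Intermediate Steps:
$r{\left(v,T \right)} = \left(-120 + T\right) \left(T + v\right)$ ($r{\left(v,T \right)} = \left(T + v\right) \left(-120 + T\right) = \left(-120 + T\right) \left(T + v\right)$)
$\left(5318 + 22937\right) + r{\left(48,-95 \right)} = \left(5318 + 22937\right) - \left(-1080 - 9025\right) = 28255 + \left(9025 + 11400 - 5760 - 4560\right) = 28255 + 10105 = 38360$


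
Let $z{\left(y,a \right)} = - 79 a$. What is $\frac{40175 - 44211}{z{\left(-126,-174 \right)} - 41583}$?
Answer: $\frac{4036}{27837} \approx 0.14499$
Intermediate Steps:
$\frac{40175 - 44211}{z{\left(-126,-174 \right)} - 41583} = \frac{40175 - 44211}{\left(-79\right) \left(-174\right) - 41583} = - \frac{4036}{13746 - 41583} = - \frac{4036}{-27837} = \left(-4036\right) \left(- \frac{1}{27837}\right) = \frac{4036}{27837}$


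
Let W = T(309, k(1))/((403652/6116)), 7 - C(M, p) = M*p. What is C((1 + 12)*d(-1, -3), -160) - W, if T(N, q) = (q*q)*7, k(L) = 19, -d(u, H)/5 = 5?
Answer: -5250633392/100913 ≈ -52031.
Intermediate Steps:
d(u, H) = -25 (d(u, H) = -5*5 = -25)
T(N, q) = 7*q² (T(N, q) = q²*7 = 7*q²)
C(M, p) = 7 - M*p
W = 3863783/100913 (W = (7*19²)/((403652/6116)) = (7*361)/((403652*(1/6116))) = 2527/(100913/1529) = 2527*(1529/100913) = 3863783/100913 ≈ 38.288)
C((1 + 12)*d(-1, -3), -160) - W = (7 - 1*(1 + 12)*(-25)*(-160)) - 1*3863783/100913 = (7 - 1*13*(-25)*(-160)) - 3863783/100913 = (7 - 1*(-325)*(-160)) - 3863783/100913 = (7 - 52000) - 3863783/100913 = -51993 - 3863783/100913 = -5250633392/100913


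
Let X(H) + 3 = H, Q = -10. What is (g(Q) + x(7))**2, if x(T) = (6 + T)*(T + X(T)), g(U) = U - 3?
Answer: 16900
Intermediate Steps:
g(U) = -3 + U
X(H) = -3 + H
x(T) = (-3 + 2*T)*(6 + T) (x(T) = (6 + T)*(T + (-3 + T)) = (6 + T)*(-3 + 2*T) = (-3 + 2*T)*(6 + T))
(g(Q) + x(7))**2 = ((-3 - 10) + (-18 + 2*7**2 + 9*7))**2 = (-13 + (-18 + 2*49 + 63))**2 = (-13 + (-18 + 98 + 63))**2 = (-13 + 143)**2 = 130**2 = 16900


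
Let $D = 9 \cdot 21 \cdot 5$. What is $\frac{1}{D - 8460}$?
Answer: $- \frac{1}{7515} \approx -0.00013307$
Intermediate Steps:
$D = 945$ ($D = 189 \cdot 5 = 945$)
$\frac{1}{D - 8460} = \frac{1}{945 - 8460} = \frac{1}{-7515} = - \frac{1}{7515}$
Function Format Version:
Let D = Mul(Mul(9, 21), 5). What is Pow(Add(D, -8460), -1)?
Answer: Rational(-1, 7515) ≈ -0.00013307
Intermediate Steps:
D = 945 (D = Mul(189, 5) = 945)
Pow(Add(D, -8460), -1) = Pow(Add(945, -8460), -1) = Pow(-7515, -1) = Rational(-1, 7515)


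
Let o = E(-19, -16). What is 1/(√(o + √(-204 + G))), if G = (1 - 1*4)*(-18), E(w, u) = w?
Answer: (-19 + 5*I*√6)^(-½) ≈ 0.059394 - 0.20177*I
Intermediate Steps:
o = -19
G = 54 (G = (1 - 4)*(-18) = -3*(-18) = 54)
1/(√(o + √(-204 + G))) = 1/(√(-19 + √(-204 + 54))) = 1/(√(-19 + √(-150))) = 1/(√(-19 + 5*I*√6)) = (-19 + 5*I*√6)^(-½)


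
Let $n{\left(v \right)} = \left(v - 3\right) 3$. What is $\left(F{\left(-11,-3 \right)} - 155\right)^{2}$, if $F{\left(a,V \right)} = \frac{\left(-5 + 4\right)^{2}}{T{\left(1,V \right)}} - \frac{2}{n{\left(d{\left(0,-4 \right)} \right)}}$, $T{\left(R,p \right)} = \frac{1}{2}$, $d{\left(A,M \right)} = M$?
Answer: $\frac{10310521}{441} \approx 23380.0$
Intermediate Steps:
$T{\left(R,p \right)} = \frac{1}{2}$
$n{\left(v \right)} = -9 + 3 v$ ($n{\left(v \right)} = \left(-3 + v\right) 3 = -9 + 3 v$)
$F{\left(a,V \right)} = \frac{44}{21}$ ($F{\left(a,V \right)} = \left(-5 + 4\right)^{2} \frac{1}{\frac{1}{2}} - \frac{2}{-9 + 3 \left(-4\right)} = \left(-1\right)^{2} \cdot 2 - \frac{2}{-9 - 12} = 1 \cdot 2 - \frac{2}{-21} = 2 - - \frac{2}{21} = 2 + \frac{2}{21} = \frac{44}{21}$)
$\left(F{\left(-11,-3 \right)} - 155\right)^{2} = \left(\frac{44}{21} - 155\right)^{2} = \left(- \frac{3211}{21}\right)^{2} = \frac{10310521}{441}$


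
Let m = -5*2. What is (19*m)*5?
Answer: -950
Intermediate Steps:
m = -10
(19*m)*5 = (19*(-10))*5 = -190*5 = -950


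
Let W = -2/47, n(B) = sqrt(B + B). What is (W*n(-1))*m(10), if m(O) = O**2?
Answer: -200*I*sqrt(2)/47 ≈ -6.0179*I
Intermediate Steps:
n(B) = sqrt(2)*sqrt(B) (n(B) = sqrt(2*B) = sqrt(2)*sqrt(B))
W = -2/47 (W = -2*1/47 = -2/47 ≈ -0.042553)
(W*n(-1))*m(10) = -2*sqrt(2)*sqrt(-1)/47*10**2 = -2*sqrt(2)*I/47*100 = -2*I*sqrt(2)/47*100 = -200*I*sqrt(2)/47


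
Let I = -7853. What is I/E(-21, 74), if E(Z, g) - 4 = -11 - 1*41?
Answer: 7853/48 ≈ 163.60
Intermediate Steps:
E(Z, g) = -48 (E(Z, g) = 4 + (-11 - 1*41) = 4 + (-11 - 41) = 4 - 52 = -48)
I/E(-21, 74) = -7853/(-48) = -7853*(-1/48) = 7853/48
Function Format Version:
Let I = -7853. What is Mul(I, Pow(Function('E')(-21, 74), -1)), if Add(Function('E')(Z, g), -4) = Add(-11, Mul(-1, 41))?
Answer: Rational(7853, 48) ≈ 163.60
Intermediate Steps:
Function('E')(Z, g) = -48 (Function('E')(Z, g) = Add(4, Add(-11, Mul(-1, 41))) = Add(4, Add(-11, -41)) = Add(4, -52) = -48)
Mul(I, Pow(Function('E')(-21, 74), -1)) = Mul(-7853, Pow(-48, -1)) = Mul(-7853, Rational(-1, 48)) = Rational(7853, 48)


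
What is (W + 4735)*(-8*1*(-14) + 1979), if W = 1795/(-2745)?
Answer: 1811611732/183 ≈ 9.8995e+6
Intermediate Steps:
W = -359/549 (W = 1795*(-1/2745) = -359/549 ≈ -0.65392)
(W + 4735)*(-8*1*(-14) + 1979) = (-359/549 + 4735)*(-8*1*(-14) + 1979) = 2599156*(-8*(-14) + 1979)/549 = 2599156*(112 + 1979)/549 = (2599156/549)*2091 = 1811611732/183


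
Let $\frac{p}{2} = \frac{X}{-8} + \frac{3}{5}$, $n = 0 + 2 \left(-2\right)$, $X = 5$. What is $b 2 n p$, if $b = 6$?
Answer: $\frac{12}{5} \approx 2.4$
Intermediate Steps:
$n = -4$ ($n = 0 - 4 = -4$)
$p = - \frac{1}{20}$ ($p = 2 \left(\frac{5}{-8} + \frac{3}{5}\right) = 2 \left(5 \left(- \frac{1}{8}\right) + 3 \cdot \frac{1}{5}\right) = 2 \left(- \frac{5}{8} + \frac{3}{5}\right) = 2 \left(- \frac{1}{40}\right) = - \frac{1}{20} \approx -0.05$)
$b 2 n p = 6 \cdot 2 \left(-4\right) \left(- \frac{1}{20}\right) = 12 \left(-4\right) \left(- \frac{1}{20}\right) = \left(-48\right) \left(- \frac{1}{20}\right) = \frac{12}{5}$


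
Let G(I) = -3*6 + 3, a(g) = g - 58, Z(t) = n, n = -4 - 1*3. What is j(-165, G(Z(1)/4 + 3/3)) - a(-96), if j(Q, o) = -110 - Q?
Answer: 209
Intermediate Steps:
n = -7 (n = -4 - 3 = -7)
Z(t) = -7
a(g) = -58 + g
G(I) = -15 (G(I) = -18 + 3 = -15)
j(-165, G(Z(1)/4 + 3/3)) - a(-96) = (-110 - 1*(-165)) - (-58 - 96) = (-110 + 165) - 1*(-154) = 55 + 154 = 209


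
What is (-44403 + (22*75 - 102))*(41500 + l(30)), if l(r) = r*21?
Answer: -1805481150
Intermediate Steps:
l(r) = 21*r
(-44403 + (22*75 - 102))*(41500 + l(30)) = (-44403 + (22*75 - 102))*(41500 + 21*30) = (-44403 + (1650 - 102))*(41500 + 630) = (-44403 + 1548)*42130 = -42855*42130 = -1805481150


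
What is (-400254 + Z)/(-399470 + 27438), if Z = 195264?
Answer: 102495/186016 ≈ 0.55100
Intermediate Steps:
(-400254 + Z)/(-399470 + 27438) = (-400254 + 195264)/(-399470 + 27438) = -204990/(-372032) = -204990*(-1/372032) = 102495/186016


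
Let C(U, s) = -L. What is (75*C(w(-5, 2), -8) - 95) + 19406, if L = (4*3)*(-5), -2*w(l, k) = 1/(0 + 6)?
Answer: 23811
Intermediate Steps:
w(l, k) = -1/12 (w(l, k) = -1/(2*(0 + 6)) = -½/6 = -½*⅙ = -1/12)
L = -60 (L = 12*(-5) = -60)
C(U, s) = 60 (C(U, s) = -1*(-60) = 60)
(75*C(w(-5, 2), -8) - 95) + 19406 = (75*60 - 95) + 19406 = (4500 - 95) + 19406 = 4405 + 19406 = 23811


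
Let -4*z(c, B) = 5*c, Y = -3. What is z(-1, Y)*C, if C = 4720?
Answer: 5900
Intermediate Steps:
z(c, B) = -5*c/4
z(-1, Y)*C = -5/4*(-1)*4720 = (5/4)*4720 = 5900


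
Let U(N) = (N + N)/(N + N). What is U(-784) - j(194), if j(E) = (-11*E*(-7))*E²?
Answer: -562206567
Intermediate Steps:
j(E) = 77*E³ (j(E) = (77*E)*E² = 77*E³)
U(N) = 1 (U(N) = (2*N)/((2*N)) = (2*N)*(1/(2*N)) = 1)
U(-784) - j(194) = 1 - 77*194³ = 1 - 77*7301384 = 1 - 1*562206568 = 1 - 562206568 = -562206567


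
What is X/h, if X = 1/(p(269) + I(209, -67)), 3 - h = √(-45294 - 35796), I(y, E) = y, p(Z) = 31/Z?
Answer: 269/1520660316 + 269*I*√9010/1520660316 ≈ 1.769e-7 + 1.6791e-5*I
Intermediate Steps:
h = 3 - 3*I*√9010 (h = 3 - √(-45294 - 35796) = 3 - √(-81090) = 3 - 3*I*√9010 ≈ 3.0 - 284.76*I)
X = 269/56252 (X = 1/(31/269 + 209) = 1/(56252/269) = 269/56252 ≈ 0.0047821)
X/h = 269/(56252*(3 - 3*I*√9010))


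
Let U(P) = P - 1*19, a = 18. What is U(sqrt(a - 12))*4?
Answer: -76 + 4*sqrt(6) ≈ -66.202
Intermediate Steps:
U(P) = -19 + P (U(P) = P - 19 = -19 + P)
U(sqrt(a - 12))*4 = (-19 + sqrt(18 - 12))*4 = (-19 + sqrt(6))*4 = -76 + 4*sqrt(6)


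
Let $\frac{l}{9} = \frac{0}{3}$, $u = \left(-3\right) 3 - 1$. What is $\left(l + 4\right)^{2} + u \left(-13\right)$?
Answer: $146$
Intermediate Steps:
$u = -10$ ($u = -9 - 1 = -10$)
$l = 0$ ($l = 9 \cdot \frac{0}{3} = 9 \cdot 0 \cdot \frac{1}{3} = 9 \cdot 0 = 0$)
$\left(l + 4\right)^{2} + u \left(-13\right) = \left(0 + 4\right)^{2} - -130 = 4^{2} + 130 = 16 + 130 = 146$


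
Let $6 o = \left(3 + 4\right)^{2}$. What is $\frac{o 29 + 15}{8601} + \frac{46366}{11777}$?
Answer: $\frac{2410558843}{607763862} \approx 3.9663$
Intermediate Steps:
$o = \frac{49}{6}$ ($o = \frac{\left(3 + 4\right)^{2}}{6} = \frac{7^{2}}{6} = \frac{1}{6} \cdot 49 = \frac{49}{6} \approx 8.1667$)
$\frac{o 29 + 15}{8601} + \frac{46366}{11777} = \frac{\frac{49}{6} \cdot 29 + 15}{8601} + \frac{46366}{11777} = \left(\frac{1421}{6} + 15\right) \frac{1}{8601} + 46366 \cdot \frac{1}{11777} = \frac{1511}{6} \cdot \frac{1}{8601} + \frac{46366}{11777} = \frac{1511}{51606} + \frac{46366}{11777} = \frac{2410558843}{607763862}$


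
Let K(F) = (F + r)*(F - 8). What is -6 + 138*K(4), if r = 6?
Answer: -5526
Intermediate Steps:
K(F) = (-8 + F)*(6 + F) (K(F) = (F + 6)*(F - 8) = (6 + F)*(-8 + F) = (-8 + F)*(6 + F))
-6 + 138*K(4) = -6 + 138*(-48 + 4**2 - 2*4) = -6 + 138*(-48 + 16 - 8) = -6 + 138*(-40) = -6 - 5520 = -5526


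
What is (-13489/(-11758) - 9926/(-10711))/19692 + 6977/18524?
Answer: 1442321907928865/3828307626291192 ≈ 0.37675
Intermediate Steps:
(-13489/(-11758) - 9926/(-10711))/19692 + 6977/18524 = (-13489*(-1/11758) - 9926*(-1/10711))*(1/19692) + 6977*(1/18524) = (13489/11758 + 9926/10711)*(1/19692) + 6977/18524 = (261190587/125939938)*(1/19692) + 6977/18524 = 87063529/826669753032 + 6977/18524 = 1442321907928865/3828307626291192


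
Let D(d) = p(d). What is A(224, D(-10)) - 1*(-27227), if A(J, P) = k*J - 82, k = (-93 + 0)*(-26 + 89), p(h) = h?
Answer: -1285271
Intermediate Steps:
D(d) = d
k = -5859 (k = -93*63 = -5859)
A(J, P) = -82 - 5859*J (A(J, P) = -5859*J - 82 = -82 - 5859*J)
A(224, D(-10)) - 1*(-27227) = (-82 - 5859*224) - 1*(-27227) = (-82 - 1312416) + 27227 = -1312498 + 27227 = -1285271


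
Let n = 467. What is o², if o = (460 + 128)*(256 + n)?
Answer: 180730415376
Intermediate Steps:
o = 425124 (o = (460 + 128)*(256 + 467) = 588*723 = 425124)
o² = 425124² = 180730415376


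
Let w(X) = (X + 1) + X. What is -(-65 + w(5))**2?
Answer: -2916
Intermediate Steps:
w(X) = 1 + 2*X (w(X) = (1 + X) + X = 1 + 2*X)
-(-65 + w(5))**2 = -(-65 + (1 + 2*5))**2 = -(-65 + (1 + 10))**2 = -(-65 + 11)**2 = -1*(-54)**2 = -1*2916 = -2916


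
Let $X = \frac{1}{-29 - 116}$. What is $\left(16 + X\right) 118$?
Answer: $\frac{273642}{145} \approx 1887.2$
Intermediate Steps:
$X = - \frac{1}{145}$ ($X = \frac{1}{-145} = - \frac{1}{145} \approx -0.0068966$)
$\left(16 + X\right) 118 = \left(16 - \frac{1}{145}\right) 118 = \frac{2319}{145} \cdot 118 = \frac{273642}{145}$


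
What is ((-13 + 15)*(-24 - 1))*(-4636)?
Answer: 231800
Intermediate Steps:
((-13 + 15)*(-24 - 1))*(-4636) = (2*(-25))*(-4636) = -50*(-4636) = 231800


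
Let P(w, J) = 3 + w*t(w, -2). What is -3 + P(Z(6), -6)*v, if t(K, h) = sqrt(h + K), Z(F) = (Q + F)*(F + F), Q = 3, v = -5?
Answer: -18 - 540*sqrt(106) ≈ -5577.6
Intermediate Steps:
Z(F) = 2*F*(3 + F) (Z(F) = (3 + F)*(F + F) = (3 + F)*(2*F) = 2*F*(3 + F))
t(K, h) = sqrt(K + h)
P(w, J) = 3 + w*sqrt(-2 + w) (P(w, J) = 3 + w*sqrt(w - 2) = 3 + w*sqrt(-2 + w))
-3 + P(Z(6), -6)*v = -3 + (3 + (2*6*(3 + 6))*sqrt(-2 + 2*6*(3 + 6)))*(-5) = -3 + (3 + (2*6*9)*sqrt(-2 + 2*6*9))*(-5) = -3 + (3 + 108*sqrt(-2 + 108))*(-5) = -3 + (3 + 108*sqrt(106))*(-5) = -3 + (-15 - 540*sqrt(106)) = -18 - 540*sqrt(106)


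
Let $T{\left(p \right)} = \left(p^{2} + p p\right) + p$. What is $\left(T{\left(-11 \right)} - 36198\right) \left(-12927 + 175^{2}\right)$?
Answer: $-636543966$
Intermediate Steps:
$T{\left(p \right)} = p + 2 p^{2}$ ($T{\left(p \right)} = \left(p^{2} + p^{2}\right) + p = 2 p^{2} + p = p + 2 p^{2}$)
$\left(T{\left(-11 \right)} - 36198\right) \left(-12927 + 175^{2}\right) = \left(- 11 \left(1 + 2 \left(-11\right)\right) - 36198\right) \left(-12927 + 175^{2}\right) = \left(- 11 \left(1 - 22\right) - 36198\right) \left(-12927 + 30625\right) = \left(\left(-11\right) \left(-21\right) - 36198\right) 17698 = \left(231 - 36198\right) 17698 = \left(-35967\right) 17698 = -636543966$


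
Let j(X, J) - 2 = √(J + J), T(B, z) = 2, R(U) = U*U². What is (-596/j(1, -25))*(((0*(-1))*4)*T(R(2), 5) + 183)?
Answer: -36356/9 + 90890*I*√2/9 ≈ -4039.6 + 14282.0*I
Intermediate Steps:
R(U) = U³
j(X, J) = 2 + √2*√J (j(X, J) = 2 + √(J + J) = 2 + √(2*J) = 2 + √2*√J)
(-596/j(1, -25))*(((0*(-1))*4)*T(R(2), 5) + 183) = (-596/(2 + √2*√(-25)))*(((0*(-1))*4)*2 + 183) = (-596/(2 + √2*(5*I)))*((0*4)*2 + 183) = (-596/(2 + 5*I*√2))*(0*2 + 183) = (-596/(2 + 5*I*√2))*(0 + 183) = -596/(2 + 5*I*√2)*183 = -109068/(2 + 5*I*√2)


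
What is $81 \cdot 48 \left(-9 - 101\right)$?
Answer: $-427680$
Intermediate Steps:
$81 \cdot 48 \left(-9 - 101\right) = 3888 \left(-110\right) = -427680$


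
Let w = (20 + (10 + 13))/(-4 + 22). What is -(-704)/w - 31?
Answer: 11339/43 ≈ 263.70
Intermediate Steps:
w = 43/18 (w = (20 + 23)/18 = 43*(1/18) = 43/18 ≈ 2.3889)
-(-704)/w - 31 = -(-704)/43/18 - 31 = -(-704)*18/43 - 31 = -16*(-792/43) - 31 = 12672/43 - 31 = 11339/43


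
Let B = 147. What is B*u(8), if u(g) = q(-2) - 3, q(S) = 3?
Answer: 0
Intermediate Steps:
u(g) = 0 (u(g) = 3 - 3 = 0)
B*u(8) = 147*0 = 0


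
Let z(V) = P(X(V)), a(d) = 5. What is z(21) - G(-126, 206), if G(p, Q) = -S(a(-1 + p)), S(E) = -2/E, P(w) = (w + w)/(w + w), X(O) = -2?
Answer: ⅗ ≈ 0.60000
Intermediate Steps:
P(w) = 1 (P(w) = (2*w)/((2*w)) = (2*w)*(1/(2*w)) = 1)
z(V) = 1
G(p, Q) = ⅖ (G(p, Q) = -(-2)/5 = -1*(-⅖) = ⅖)
z(21) - G(-126, 206) = 1 - 1*⅖ = 1 - ⅖ = ⅗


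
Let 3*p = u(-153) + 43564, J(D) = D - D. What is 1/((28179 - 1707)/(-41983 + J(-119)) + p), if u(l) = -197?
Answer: 125949/1820597345 ≈ 6.9180e-5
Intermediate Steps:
J(D) = 0
p = 43367/3 (p = (-197 + 43564)/3 = (1/3)*43367 = 43367/3 ≈ 14456.)
1/((28179 - 1707)/(-41983 + J(-119)) + p) = 1/((28179 - 1707)/(-41983 + 0) + 43367/3) = 1/(26472/(-41983) + 43367/3) = 1/(26472*(-1/41983) + 43367/3) = 1/(-26472/41983 + 43367/3) = 1/(1820597345/125949) = 125949/1820597345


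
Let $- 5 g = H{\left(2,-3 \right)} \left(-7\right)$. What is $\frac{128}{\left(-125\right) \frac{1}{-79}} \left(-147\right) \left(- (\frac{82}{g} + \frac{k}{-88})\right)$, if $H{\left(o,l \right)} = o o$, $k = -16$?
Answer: $\frac{242399808}{1375} \approx 1.7629 \cdot 10^{5}$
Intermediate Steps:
$H{\left(o,l \right)} = o^{2}$
$g = \frac{28}{5}$ ($g = - \frac{2^{2} \left(-7\right)}{5} = - \frac{4 \left(-7\right)}{5} = \left(- \frac{1}{5}\right) \left(-28\right) = \frac{28}{5} \approx 5.6$)
$\frac{128}{\left(-125\right) \frac{1}{-79}} \left(-147\right) \left(- (\frac{82}{g} + \frac{k}{-88})\right) = \frac{128}{\left(-125\right) \frac{1}{-79}} \left(-147\right) \left(- (\frac{82}{\frac{28}{5}} - \frac{16}{-88})\right) = \frac{128}{\left(-125\right) \left(- \frac{1}{79}\right)} \left(-147\right) \left(- (82 \cdot \frac{5}{28} - - \frac{2}{11})\right) = \frac{128}{\frac{125}{79}} \left(-147\right) \left(- (\frac{205}{14} + \frac{2}{11})\right) = 128 \cdot \frac{79}{125} \left(-147\right) \left(\left(-1\right) \frac{2283}{154}\right) = \frac{10112}{125} \left(-147\right) \left(- \frac{2283}{154}\right) = \left(- \frac{1486464}{125}\right) \left(- \frac{2283}{154}\right) = \frac{242399808}{1375}$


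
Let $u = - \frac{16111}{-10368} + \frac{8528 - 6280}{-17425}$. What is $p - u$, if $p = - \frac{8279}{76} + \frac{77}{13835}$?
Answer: $- \frac{1048134091814563}{9497964355200} \approx -110.35$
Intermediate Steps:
$p = - \frac{114534113}{1051460}$ ($p = \left(-8279\right) \frac{1}{76} + 77 \cdot \frac{1}{13835} = - \frac{8279}{76} + \frac{77}{13835} = - \frac{114534113}{1051460} \approx -108.93$)
$u = \frac{257426911}{180662400}$ ($u = \left(-16111\right) \left(- \frac{1}{10368}\right) + \left(8528 - 6280\right) \left(- \frac{1}{17425}\right) = \frac{16111}{10368} + 2248 \left(- \frac{1}{17425}\right) = \frac{16111}{10368} - \frac{2248}{17425} = \frac{257426911}{180662400} \approx 1.4249$)
$p - u = - \frac{114534113}{1051460} - \frac{257426911}{180662400} = - \frac{1048134091814563}{9497964355200}$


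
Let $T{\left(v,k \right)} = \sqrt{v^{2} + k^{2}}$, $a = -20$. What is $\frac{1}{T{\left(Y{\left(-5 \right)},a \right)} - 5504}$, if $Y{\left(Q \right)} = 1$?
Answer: $- \frac{5504}{30293615} - \frac{\sqrt{401}}{30293615} \approx -0.00018235$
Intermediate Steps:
$T{\left(v,k \right)} = \sqrt{k^{2} + v^{2}}$
$\frac{1}{T{\left(Y{\left(-5 \right)},a \right)} - 5504} = \frac{1}{\sqrt{\left(-20\right)^{2} + 1^{2}} - 5504} = \frac{1}{\sqrt{400 + 1} - 5504} = \frac{1}{\sqrt{401} - 5504} = \frac{1}{-5504 + \sqrt{401}}$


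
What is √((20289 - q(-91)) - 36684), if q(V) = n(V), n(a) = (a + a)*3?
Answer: 3*I*√1761 ≈ 125.89*I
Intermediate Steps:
n(a) = 6*a (n(a) = (2*a)*3 = 6*a)
q(V) = 6*V
√((20289 - q(-91)) - 36684) = √((20289 - 6*(-91)) - 36684) = √((20289 - 1*(-546)) - 36684) = √((20289 + 546) - 36684) = √(20835 - 36684) = √(-15849) = 3*I*√1761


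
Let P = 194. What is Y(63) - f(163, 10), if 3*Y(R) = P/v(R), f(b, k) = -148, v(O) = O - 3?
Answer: 13417/90 ≈ 149.08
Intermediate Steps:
v(O) = -3 + O
Y(R) = 194/(3*(-3 + R)) (Y(R) = (194/(-3 + R))/3 = 194/(3*(-3 + R)))
Y(63) - f(163, 10) = 194/(3*(-3 + 63)) - 1*(-148) = (194/3)/60 + 148 = (194/3)*(1/60) + 148 = 97/90 + 148 = 13417/90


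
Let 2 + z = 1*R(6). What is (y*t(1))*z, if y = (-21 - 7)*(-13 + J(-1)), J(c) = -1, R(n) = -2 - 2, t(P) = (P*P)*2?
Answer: -4704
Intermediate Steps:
t(P) = 2*P**2 (t(P) = P**2*2 = 2*P**2)
R(n) = -4
y = 392 (y = (-21 - 7)*(-13 - 1) = -28*(-14) = 392)
z = -6 (z = -2 + 1*(-4) = -2 - 4 = -6)
(y*t(1))*z = (392*(2*1**2))*(-6) = (392*(2*1))*(-6) = (392*2)*(-6) = 784*(-6) = -4704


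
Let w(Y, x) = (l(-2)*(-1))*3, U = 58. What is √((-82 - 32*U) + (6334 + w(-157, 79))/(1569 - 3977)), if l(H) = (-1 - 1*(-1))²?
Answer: I*√703292219/602 ≈ 44.053*I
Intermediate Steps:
l(H) = 0 (l(H) = (-1 + 1)² = 0² = 0)
w(Y, x) = 0 (w(Y, x) = (0*(-1))*3 = 0*3 = 0)
√((-82 - 32*U) + (6334 + w(-157, 79))/(1569 - 3977)) = √((-82 - 32*58) + (6334 + 0)/(1569 - 3977)) = √((-82 - 1856) + 6334/(-2408)) = √(-1938 + 6334*(-1/2408)) = √(-1938 - 3167/1204) = √(-2336519/1204) = I*√703292219/602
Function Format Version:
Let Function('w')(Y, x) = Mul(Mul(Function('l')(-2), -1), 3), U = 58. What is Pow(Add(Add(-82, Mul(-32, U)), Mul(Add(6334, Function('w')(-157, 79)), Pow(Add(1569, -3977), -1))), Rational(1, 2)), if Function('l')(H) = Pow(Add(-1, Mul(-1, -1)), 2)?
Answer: Mul(Rational(1, 602), I, Pow(703292219, Rational(1, 2))) ≈ Mul(44.053, I)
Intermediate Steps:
Function('l')(H) = 0 (Function('l')(H) = Pow(Add(-1, 1), 2) = Pow(0, 2) = 0)
Function('w')(Y, x) = 0 (Function('w')(Y, x) = Mul(Mul(0, -1), 3) = Mul(0, 3) = 0)
Pow(Add(Add(-82, Mul(-32, U)), Mul(Add(6334, Function('w')(-157, 79)), Pow(Add(1569, -3977), -1))), Rational(1, 2)) = Pow(Add(Add(-82, Mul(-32, 58)), Mul(Add(6334, 0), Pow(Add(1569, -3977), -1))), Rational(1, 2)) = Pow(Add(Add(-82, -1856), Mul(6334, Pow(-2408, -1))), Rational(1, 2)) = Pow(Add(-1938, Mul(6334, Rational(-1, 2408))), Rational(1, 2)) = Pow(Add(-1938, Rational(-3167, 1204)), Rational(1, 2)) = Pow(Rational(-2336519, 1204), Rational(1, 2)) = Mul(Rational(1, 602), I, Pow(703292219, Rational(1, 2)))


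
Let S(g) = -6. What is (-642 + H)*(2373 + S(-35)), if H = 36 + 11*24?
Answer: -809514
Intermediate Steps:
H = 300 (H = 36 + 264 = 300)
(-642 + H)*(2373 + S(-35)) = (-642 + 300)*(2373 - 6) = -342*2367 = -809514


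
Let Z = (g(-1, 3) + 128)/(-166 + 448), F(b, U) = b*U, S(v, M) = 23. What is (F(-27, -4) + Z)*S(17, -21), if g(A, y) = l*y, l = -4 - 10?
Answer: 351233/141 ≈ 2491.0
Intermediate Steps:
l = -14
g(A, y) = -14*y
F(b, U) = U*b
Z = 43/141 (Z = (-14*3 + 128)/(-166 + 448) = (-42 + 128)/282 = 86*(1/282) = 43/141 ≈ 0.30496)
(F(-27, -4) + Z)*S(17, -21) = (-4*(-27) + 43/141)*23 = (108 + 43/141)*23 = (15271/141)*23 = 351233/141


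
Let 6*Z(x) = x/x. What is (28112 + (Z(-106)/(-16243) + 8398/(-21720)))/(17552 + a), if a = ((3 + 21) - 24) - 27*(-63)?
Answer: 1652953306531/1132069853980 ≈ 1.4601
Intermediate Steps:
a = 1701 (a = (24 - 24) + 1701 = 0 + 1701 = 1701)
Z(x) = ⅙ (Z(x) = (x/x)/6 = (⅙)*1 = ⅙)
(28112 + (Z(-106)/(-16243) + 8398/(-21720)))/(17552 + a) = (28112 + ((⅙)/(-16243) + 8398/(-21720)))/(17552 + 1701) = (28112 + ((⅙)*(-1/16243) + 8398*(-1/21720)))/19253 = (28112 + (-1/97458 - 4199/10860))*(1/19253) = (28112 - 22735389/58799660)*(1/19253) = (1652953306531/58799660)*(1/19253) = 1652953306531/1132069853980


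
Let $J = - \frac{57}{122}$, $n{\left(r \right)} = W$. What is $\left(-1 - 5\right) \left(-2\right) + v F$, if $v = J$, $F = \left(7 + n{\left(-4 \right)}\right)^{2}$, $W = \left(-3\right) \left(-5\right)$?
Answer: $- \frac{13062}{61} \approx -214.13$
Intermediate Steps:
$W = 15$
$n{\left(r \right)} = 15$
$F = 484$ ($F = \left(7 + 15\right)^{2} = 22^{2} = 484$)
$J = - \frac{57}{122}$ ($J = \left(-57\right) \frac{1}{122} = - \frac{57}{122} \approx -0.46721$)
$v = - \frac{57}{122} \approx -0.46721$
$\left(-1 - 5\right) \left(-2\right) + v F = \left(-1 - 5\right) \left(-2\right) - \frac{13794}{61} = \left(-6\right) \left(-2\right) - \frac{13794}{61} = 12 - \frac{13794}{61} = - \frac{13062}{61}$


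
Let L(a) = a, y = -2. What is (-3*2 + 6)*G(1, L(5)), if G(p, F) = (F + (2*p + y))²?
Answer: 0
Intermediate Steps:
G(p, F) = (-2 + F + 2*p)² (G(p, F) = (F + (2*p - 2))² = (F + (-2 + 2*p))² = (-2 + F + 2*p)²)
(-3*2 + 6)*G(1, L(5)) = (-3*2 + 6)*(-2 + 5 + 2*1)² = (-6 + 6)*(-2 + 5 + 2)² = 0*5² = 0*25 = 0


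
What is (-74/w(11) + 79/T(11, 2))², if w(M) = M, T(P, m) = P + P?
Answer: 4761/484 ≈ 9.8368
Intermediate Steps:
T(P, m) = 2*P
(-74/w(11) + 79/T(11, 2))² = (-74/11 + 79/((2*11)))² = (-74*1/11 + 79/22)² = (-74/11 + 79*(1/22))² = (-74/11 + 79/22)² = (-69/22)² = 4761/484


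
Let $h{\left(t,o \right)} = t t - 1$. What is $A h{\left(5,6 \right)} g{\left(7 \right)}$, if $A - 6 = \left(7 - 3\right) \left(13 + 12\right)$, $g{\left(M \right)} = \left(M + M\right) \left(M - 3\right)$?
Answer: $142464$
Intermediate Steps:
$g{\left(M \right)} = 2 M \left(-3 + M\right)$
$h{\left(t,o \right)} = -1 + t^{2}$ ($h{\left(t,o \right)} = t^{2} - 1 = -1 + t^{2}$)
$A = 106$ ($A = 6 + \left(7 - 3\right) \left(13 + 12\right) = 6 + 4 \cdot 25 = 6 + 100 = 106$)
$A h{\left(5,6 \right)} g{\left(7 \right)} = 106 \left(-1 + 5^{2}\right) 2 \cdot 7 \left(-3 + 7\right) = 106 \left(-1 + 25\right) 2 \cdot 7 \cdot 4 = 106 \cdot 24 \cdot 56 = 2544 \cdot 56 = 142464$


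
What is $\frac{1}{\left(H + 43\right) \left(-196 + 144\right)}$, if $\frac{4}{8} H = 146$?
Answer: $- \frac{1}{17420} \approx -5.7405 \cdot 10^{-5}$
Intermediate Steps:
$H = 292$ ($H = 2 \cdot 146 = 292$)
$\frac{1}{\left(H + 43\right) \left(-196 + 144\right)} = \frac{1}{\left(292 + 43\right) \left(-196 + 144\right)} = \frac{1}{335 \left(-52\right)} = \frac{1}{-17420} = - \frac{1}{17420}$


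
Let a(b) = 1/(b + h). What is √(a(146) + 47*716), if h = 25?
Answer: √109335367/57 ≈ 183.44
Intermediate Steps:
a(b) = 1/(25 + b) (a(b) = 1/(b + 25) = 1/(25 + b))
√(a(146) + 47*716) = √(1/(25 + 146) + 47*716) = √(1/171 + 33652) = √(5754493/171) = √109335367/57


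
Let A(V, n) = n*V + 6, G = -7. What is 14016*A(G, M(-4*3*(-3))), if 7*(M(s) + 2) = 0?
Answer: 280320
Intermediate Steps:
M(s) = -2 (M(s) = -2 + (1/7)*0 = -2 + 0 = -2)
A(V, n) = 6 + V*n (A(V, n) = V*n + 6 = 6 + V*n)
14016*A(G, M(-4*3*(-3))) = 14016*(6 - 7*(-2)) = 14016*(6 + 14) = 14016*20 = 280320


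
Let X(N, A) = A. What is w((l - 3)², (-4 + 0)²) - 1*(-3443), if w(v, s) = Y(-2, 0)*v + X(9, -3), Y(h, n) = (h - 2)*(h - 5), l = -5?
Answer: 5232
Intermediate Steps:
Y(h, n) = (-5 + h)*(-2 + h) (Y(h, n) = (-2 + h)*(-5 + h) = (-5 + h)*(-2 + h))
w(v, s) = -3 + 28*v (w(v, s) = (10 + (-2)² - 7*(-2))*v - 3 = (10 + 4 + 14)*v - 3 = 28*v - 3 = -3 + 28*v)
w((l - 3)², (-4 + 0)²) - 1*(-3443) = (-3 + 28*(-5 - 3)²) - 1*(-3443) = (-3 + 28*(-8)²) + 3443 = (-3 + 28*64) + 3443 = (-3 + 1792) + 3443 = 1789 + 3443 = 5232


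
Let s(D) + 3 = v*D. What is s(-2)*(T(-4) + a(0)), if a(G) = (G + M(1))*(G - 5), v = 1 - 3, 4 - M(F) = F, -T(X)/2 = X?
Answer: -7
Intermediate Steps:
T(X) = -2*X
M(F) = 4 - F
v = -2
s(D) = -3 - 2*D
a(G) = (-5 + G)*(3 + G) (a(G) = (G + (4 - 1*1))*(G - 5) = (G + (4 - 1))*(-5 + G) = (G + 3)*(-5 + G) = (3 + G)*(-5 + G) = (-5 + G)*(3 + G))
s(-2)*(T(-4) + a(0)) = (-3 - 2*(-2))*(-2*(-4) + (-15 + 0² - 2*0)) = (-3 + 4)*(8 + (-15 + 0 + 0)) = 1*(8 - 15) = 1*(-7) = -7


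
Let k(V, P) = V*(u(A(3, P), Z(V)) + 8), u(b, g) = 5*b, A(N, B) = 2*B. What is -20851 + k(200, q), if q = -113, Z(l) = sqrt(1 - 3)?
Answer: -245251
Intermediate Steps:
Z(l) = I*sqrt(2) (Z(l) = sqrt(-2) = I*sqrt(2))
k(V, P) = V*(8 + 10*P) (k(V, P) = V*(5*(2*P) + 8) = V*(10*P + 8) = V*(8 + 10*P))
-20851 + k(200, q) = -20851 + 2*200*(4 + 5*(-113)) = -20851 + 2*200*(4 - 565) = -20851 + 2*200*(-561) = -20851 - 224400 = -245251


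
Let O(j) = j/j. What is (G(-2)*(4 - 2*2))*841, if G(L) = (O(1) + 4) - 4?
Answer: 0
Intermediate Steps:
O(j) = 1
G(L) = 1 (G(L) = (1 + 4) - 4 = 5 - 4 = 1)
(G(-2)*(4 - 2*2))*841 = (1*(4 - 2*2))*841 = (1*(4 - 4))*841 = (1*0)*841 = 0*841 = 0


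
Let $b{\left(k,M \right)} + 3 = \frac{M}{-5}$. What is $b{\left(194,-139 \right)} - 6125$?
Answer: $- \frac{30501}{5} \approx -6100.2$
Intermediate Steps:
$b{\left(k,M \right)} = -3 - \frac{M}{5}$ ($b{\left(k,M \right)} = -3 + \frac{M}{-5} = -3 + M \left(- \frac{1}{5}\right) = -3 - \frac{M}{5}$)
$b{\left(194,-139 \right)} - 6125 = \left(-3 - - \frac{139}{5}\right) - 6125 = \left(-3 + \frac{139}{5}\right) - 6125 = \frac{124}{5} - 6125 = - \frac{30501}{5}$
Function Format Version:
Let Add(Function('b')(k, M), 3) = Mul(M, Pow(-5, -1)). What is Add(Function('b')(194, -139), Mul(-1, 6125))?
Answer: Rational(-30501, 5) ≈ -6100.2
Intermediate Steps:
Function('b')(k, M) = Add(-3, Mul(Rational(-1, 5), M)) (Function('b')(k, M) = Add(-3, Mul(M, Pow(-5, -1))) = Add(-3, Mul(M, Rational(-1, 5))) = Add(-3, Mul(Rational(-1, 5), M)))
Add(Function('b')(194, -139), Mul(-1, 6125)) = Add(Add(-3, Mul(Rational(-1, 5), -139)), Mul(-1, 6125)) = Add(Add(-3, Rational(139, 5)), -6125) = Add(Rational(124, 5), -6125) = Rational(-30501, 5)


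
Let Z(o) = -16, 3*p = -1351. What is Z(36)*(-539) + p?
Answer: 24521/3 ≈ 8173.7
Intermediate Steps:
p = -1351/3 (p = (1/3)*(-1351) = -1351/3 ≈ -450.33)
Z(36)*(-539) + p = -16*(-539) - 1351/3 = 8624 - 1351/3 = 24521/3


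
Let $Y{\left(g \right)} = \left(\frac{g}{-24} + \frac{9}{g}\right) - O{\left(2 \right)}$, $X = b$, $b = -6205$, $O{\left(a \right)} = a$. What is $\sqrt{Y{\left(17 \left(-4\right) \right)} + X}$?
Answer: $\frac{i \sqrt{64549527}}{102} \approx 78.767 i$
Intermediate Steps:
$X = -6205$
$Y{\left(g \right)} = -2 + \frac{9}{g} - \frac{g}{24}$ ($Y{\left(g \right)} = \left(\frac{g}{-24} + \frac{9}{g}\right) - 2 = \left(g \left(- \frac{1}{24}\right) + \frac{9}{g}\right) - 2 = \left(- \frac{g}{24} + \frac{9}{g}\right) - 2 = \left(\frac{9}{g} - \frac{g}{24}\right) - 2 = -2 + \frac{9}{g} - \frac{g}{24}$)
$\sqrt{Y{\left(17 \left(-4\right) \right)} + X} = \sqrt{\left(-2 + \frac{9}{17 \left(-4\right)} - \frac{17 \left(-4\right)}{24}\right) - 6205} = \sqrt{\left(-2 + \frac{9}{-68} - - \frac{17}{6}\right) - 6205} = \sqrt{\left(-2 + 9 \left(- \frac{1}{68}\right) + \frac{17}{6}\right) - 6205} = \sqrt{\left(-2 - \frac{9}{68} + \frac{17}{6}\right) - 6205} = \sqrt{\frac{143}{204} - 6205} = \sqrt{- \frac{1265677}{204}} = \frac{i \sqrt{64549527}}{102}$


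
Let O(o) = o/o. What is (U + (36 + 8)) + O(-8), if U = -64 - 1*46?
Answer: -65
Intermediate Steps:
U = -110 (U = -64 - 46 = -110)
O(o) = 1
(U + (36 + 8)) + O(-8) = (-110 + (36 + 8)) + 1 = (-110 + 44) + 1 = -66 + 1 = -65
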